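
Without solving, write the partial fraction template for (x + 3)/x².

Repeated linear factor: α/x + β/x²


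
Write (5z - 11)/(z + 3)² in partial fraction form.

(5z - 11) = α(z + 3) + β. At z = -3: β = 5·(-3) - 11 = -26. Coeff of z: α = 5
Result: 5/(z + 3) - 26/(z + 3)²


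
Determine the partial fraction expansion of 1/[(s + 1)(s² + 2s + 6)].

Cover-up at s = -1: A = 1/((-1)² + 2·(-1) + 6) = 1/5. Then B = -A = -1/5, C = -A·(2 - 1) = -1/5
Result: (1/5)/(s + 1) - ((1/5)s + 1/5)/(s² + 2s + 6)


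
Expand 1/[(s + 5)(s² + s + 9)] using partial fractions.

Cover-up at s = -5: α = 1/((-5)² + 1·(-5) + 9) = 1/29. Then β = -α = -1/29, γ = -α·(1 - 5) = 4/29
Result: (1/29)/(s + 5) - ((1/29)s - 4/29)/(s² + s + 9)


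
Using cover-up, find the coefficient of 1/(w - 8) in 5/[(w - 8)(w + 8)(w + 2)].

Cover (w - 8), set w=8: 5/[(8 + 8)(8 + 2)] = 1/32


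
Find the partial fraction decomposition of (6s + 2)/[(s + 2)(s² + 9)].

At s=-2: α = (6·(-2) + 2)/((-2)² + 9) = -10/13. β = -α = 10/13, γ = 6 - (-2)·α = 58/13
Result: (-10/13)/(s + 2) + ((10/13)s + 58/13)/(s² + 9)


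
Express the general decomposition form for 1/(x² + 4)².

Repeated quadratic factor: (Ax + B)/(x² + 4) + (Cx + D)/(x² + 4)²


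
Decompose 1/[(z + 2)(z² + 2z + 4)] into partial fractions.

Cover-up at z = -2: P = 1/((-2)² + 2·(-2) + 4) = 1/4. Then Q = -P = -1/4, R = -P·(2 - 2) = 0
Result: (1/4)/(z + 2) - ((1/4)z)/(z² + 2z + 4)


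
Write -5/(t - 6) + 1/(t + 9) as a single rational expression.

Common denominator (t - 6)(t + 9). Numerator: -5(t + 9) + 1(t - 6) = (-5t - 45) + (t - 6) = -4t - 51
Result: (-4t - 51)/[(t - 6)(t + 9)]


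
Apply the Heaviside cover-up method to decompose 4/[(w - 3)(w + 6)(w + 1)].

Cover (w - 3), w=3: α = 4/[(3 + 6)(3 + 1)] = 1/9. Cover (w + 6), w=-6: β = 4/[(-6 - 3)(-6 + 1)] = 4/45. Cover (w + 1), w=-1: γ = 4/[(-1 - 3)(-1 + 6)] = -1/5.
Result: (1/9)/(w - 3) + (4/45)/(w + 6) - (1/5)/(w + 1)


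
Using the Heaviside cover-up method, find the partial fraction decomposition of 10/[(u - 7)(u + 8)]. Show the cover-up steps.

Cover (u - 7): set u=7, get P = 10/(7 + 8) = 2/3. Cover (u + 8): set u=-8, get Q = 10/(-8 - 7) = -2/3.
Result: (2/3)/(u - 7) - (2/3)/(u + 8)


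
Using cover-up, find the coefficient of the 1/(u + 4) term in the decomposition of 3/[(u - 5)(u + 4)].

Cover (u + 4), set u=-4: 3/((u - 5) at u=-4) = 3/(-9) = -1/3


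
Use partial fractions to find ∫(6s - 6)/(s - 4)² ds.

Decompose: P = 6, Q = 6·4 - 6 = 18, so (6s - 6)/(s - 4)² = 6/(s - 4) + 18/(s - 4)². Integrate: ∫ P/(s - 4) ds = 6 ln|(s - 4)|; ∫ Q/(s - 4)² ds = -18/(s - 4). Sum: 6 ln|(s - 4)| - 18/(s - 4) + C


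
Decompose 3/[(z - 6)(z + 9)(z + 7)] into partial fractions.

Using cover-up method: A = 1/65, B = 1/10, C = -3/26
Result: (1/65)/(z - 6) + (1/10)/(z + 9) - (3/26)/(z + 7)


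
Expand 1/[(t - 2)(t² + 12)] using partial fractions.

Cover-up at t = 2: α = 1/(2² + 12) = 1/16. Then β = -α = -1/16, γ = -α·(0 + 2) = -1/8
Result: (1/16)/(t - 2) - ((1/16)t + 1/8)/(t² + 12)


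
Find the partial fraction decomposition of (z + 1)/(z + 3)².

(z + 1) = P(z + 3) + Q. At z = -3: Q = 1·(-3) + 1 = -2. Coeff of z: P = 1
Result: 1/(z + 3) - 2/(z + 3)²


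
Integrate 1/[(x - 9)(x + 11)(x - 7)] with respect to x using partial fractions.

Cover-up: α = 1/40, β = 1/360, γ = -1/36. Decomposition: (1/40)/(x - 9) + (1/360)/(x + 11) - (1/36)/(x - 7). Integrate each term: (1/40) ln|(x - 9)| + (1/360) ln|(x + 11)| - (1/36) ln|(x - 7)| + C


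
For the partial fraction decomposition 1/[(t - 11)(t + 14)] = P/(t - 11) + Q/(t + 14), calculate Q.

Cover-up at t = -14: Q = 1/(-14 - 11) = -1/25


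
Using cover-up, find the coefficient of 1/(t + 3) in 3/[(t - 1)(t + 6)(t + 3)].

Cover (t + 3), set t=-3: 3/[(-3 - 1)(-3 + 6)] = -1/4


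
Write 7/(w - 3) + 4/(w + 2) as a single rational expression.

Common denominator (w - 3)(w + 2). Numerator: 7(w + 2) + 4(w - 3) = (7w + 14) + (4w - 12) = 11w + 2
Result: (11w + 2)/[(w - 3)(w + 2)]


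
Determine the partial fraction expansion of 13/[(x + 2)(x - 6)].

13/(x + 2)(x - 6) = α/(x + 2) + β/(x - 6). α = 13/(-2 - 6) = -13/8, β = 13/(6 + 2) = 13/8
Result: (-13/8)/(x + 2) + (13/8)/(x - 6)


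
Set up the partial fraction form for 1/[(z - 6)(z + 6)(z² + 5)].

Two linear + quadratic: α/(z - 6) + β/(z + 6) + (γz + δ)/(z² + 5)


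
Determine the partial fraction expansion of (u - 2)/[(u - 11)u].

At u=11: α = (1·11 - 2)/(11 - 0) = 9/11. At u=0: β = (1·0 - 2)/(0 - 11) = 2/11
Result: (9/11)/(u - 11) + (2/11)/u


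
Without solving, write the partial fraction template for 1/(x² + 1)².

Repeated quadratic factor: (Px + Q)/(x² + 1) + (Rx + S)/(x² + 1)²


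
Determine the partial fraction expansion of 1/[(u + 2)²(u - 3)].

Cover-up at u=3: γ = 1/(3 + 2)² = 1/25. Cover-up at u=-2: β = 1/(-2 - 3) = -1/5. Comparing u² coeff: α = -γ = -1/25
Result: (-1/25)/(u + 2) - (1/5)/(u + 2)² + (1/25)/(u - 3)


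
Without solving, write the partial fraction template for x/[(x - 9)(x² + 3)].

Linear + irreducible quadratic: α/(x - 9) + (βx + γ)/(x² + 3)


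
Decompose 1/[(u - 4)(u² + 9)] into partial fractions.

Cover-up at u = 4: A = 1/(4² + 9) = 1/25. Then B = -A = -1/25, C = -A·(0 + 4) = -4/25
Result: (1/25)/(u - 4) - ((1/25)u + 4/25)/(u² + 9)


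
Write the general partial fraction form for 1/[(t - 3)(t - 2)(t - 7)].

Three distinct linear factors: P/(t - 3) + Q/(t - 2) + R/(t - 7)


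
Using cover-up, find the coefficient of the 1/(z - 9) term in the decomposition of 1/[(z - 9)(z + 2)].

Cover (z - 9), set z=9: 1/((z + 2) at z=9) = 1/(11) = 1/11


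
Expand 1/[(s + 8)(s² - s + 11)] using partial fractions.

Cover-up at s = -8: P = 1/((-8)² - 1·(-8) + 11) = 1/83. Then Q = -P = -1/83, R = -P·(-1 - 8) = 9/83
Result: (1/83)/(s + 8) - ((1/83)s - 9/83)/(s² - s + 11)


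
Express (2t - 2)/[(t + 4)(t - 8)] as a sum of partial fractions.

At t=-4: α = (2·(-4) - 2)/(-4 - 8) = 5/6. At t=8: β = (2·8 - 2)/(8 + 4) = 7/6
Result: (5/6)/(t + 4) + (7/6)/(t - 8)


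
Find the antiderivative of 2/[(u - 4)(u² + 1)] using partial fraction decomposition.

Cover-up at u=4: P = 2/(4²+1) = 2/17. Coeff matching: Q = -2/17, R = -8/17. Decomposition: (2/17)/(u - 4) - ((2/17)u + 8/17)/(u² + 1). Integrate: linear → ln, quadratic → (1/2)ln + arctan: (2/17) ln|(u - 4)| - (1/17) ln(u² + 1) - (8/17) arctan(u) + C


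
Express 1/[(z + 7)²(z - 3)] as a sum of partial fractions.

Cover-up at z=3: γ = 1/(3 + 7)² = 1/100. Cover-up at z=-7: β = 1/(-7 - 3) = -1/10. Comparing z² coeff: α = -γ = -1/100
Result: (-1/100)/(z + 7) - (1/10)/(z + 7)² + (1/100)/(z - 3)


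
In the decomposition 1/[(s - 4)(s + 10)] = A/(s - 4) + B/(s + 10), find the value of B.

Cover-up at s = -10: B = 1/(-10 - 4) = -1/14


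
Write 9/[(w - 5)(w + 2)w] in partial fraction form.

Using cover-up method: α = 9/35, β = 9/14, γ = -9/10
Result: (9/35)/(w - 5) + (9/14)/(w + 2) - (9/10)/w


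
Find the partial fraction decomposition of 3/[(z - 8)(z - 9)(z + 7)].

Using cover-up method: A = -1/5, B = 3/16, C = 1/80
Result: (-1/5)/(z - 8) + (3/16)/(z - 9) + (1/80)/(z + 7)


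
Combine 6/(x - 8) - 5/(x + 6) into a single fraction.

Common denominator (x - 8)(x + 6). Numerator: 6(x + 6) - 5(x - 8) = (6x + 36) - (5x - 40) = x + 76
Result: (x + 76)/[(x - 8)(x + 6)]


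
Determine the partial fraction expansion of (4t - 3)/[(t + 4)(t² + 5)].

At t=-4: P = (4·(-4) - 3)/((-4)² + 5) = -19/21. Q = -P = 19/21, R = 4 - (-4)·P = 8/21
Result: (-19/21)/(t + 4) + ((19/21)t + 8/21)/(t² + 5)


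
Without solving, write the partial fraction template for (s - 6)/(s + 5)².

Repeated linear factor: A/(s + 5) + B/(s + 5)²


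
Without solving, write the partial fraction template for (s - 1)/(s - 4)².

Repeated linear factor: A/(s - 4) + B/(s - 4)²


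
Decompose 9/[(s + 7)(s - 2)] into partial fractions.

9/(s + 7)(s - 2) = A/(s + 7) + B/(s - 2). A = 9/(-7 - 2) = -1, B = 9/(2 + 7) = 1
Result: -1/(s + 7) + 1/(s - 2)


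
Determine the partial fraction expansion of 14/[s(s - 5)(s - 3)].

Using cover-up method: P = 14/15, Q = 7/5, R = -7/3
Result: (14/15)/s + (7/5)/(s - 5) - (7/3)/(s - 3)


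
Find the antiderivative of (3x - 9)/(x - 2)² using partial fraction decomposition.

Decompose: P = 3, Q = 3·2 - 9 = -3, so (3x - 9)/(x - 2)² = 3/(x - 2) - 3/(x - 2)². Integrate: ∫ P/(x - 2) dx = 3 ln|(x - 2)|; ∫ Q/(x - 2)² dx = 3/(x - 2). Sum: 3 ln|(x - 2)| + 3/(x - 2) + C


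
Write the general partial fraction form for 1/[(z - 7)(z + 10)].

Distinct linear factors: P/(z - 7) + Q/(z + 10)


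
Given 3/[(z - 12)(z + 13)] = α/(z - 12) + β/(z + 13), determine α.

Cover-up at z = 12: α = 3/(12 + 13) = 3/25


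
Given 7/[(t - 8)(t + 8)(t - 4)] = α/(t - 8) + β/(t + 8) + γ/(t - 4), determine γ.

Cover-up at t = 4: γ = 7/[(4 - 8)(4 + 8)] = 7/[(-4)(12)] = -7/48


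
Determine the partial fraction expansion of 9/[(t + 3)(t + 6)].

9/(t + 3)(t + 6) = A/(t + 3) + B/(t + 6). A = 9/(-3 + 6) = 3, B = 9/(-6 + 3) = -3
Result: 3/(t + 3) - 3/(t + 6)


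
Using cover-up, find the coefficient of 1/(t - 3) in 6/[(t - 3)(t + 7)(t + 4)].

Cover (t - 3), set t=3: 6/[(3 + 7)(3 + 4)] = 3/35


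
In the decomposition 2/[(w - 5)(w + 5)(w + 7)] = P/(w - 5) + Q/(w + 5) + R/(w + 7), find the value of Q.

Cover-up at w = -5: Q = 2/[(-5 - 5)(-5 + 7)] = 2/[(-10)(2)] = -2/20 = -1/10


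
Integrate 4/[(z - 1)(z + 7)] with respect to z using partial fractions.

Decompose: 4/[(z - 1)(z + 7)] = (1/2)/(z - 1) - (1/2)/(z + 7). Integrate each term: (1/2) ln|(z - 1)| - (1/2) ln|(z + 7)| + C


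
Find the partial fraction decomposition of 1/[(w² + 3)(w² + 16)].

Coefficient matching gives A = C = 0, B = 1/(16-3) = 1/13, D = -B = -1/13
Result: (1/13)/(w² + 3) - (1/13)/(w² + 16)


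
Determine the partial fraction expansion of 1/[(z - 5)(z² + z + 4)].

Cover-up at z = 5: A = 1/(5² + 1·5 + 4) = 1/34. Then B = -A = -1/34, C = -A·(1 + 5) = -3/17
Result: (1/34)/(z - 5) - ((1/34)z + 3/17)/(z² + z + 4)


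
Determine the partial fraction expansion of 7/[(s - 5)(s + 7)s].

Using cover-up method: P = 7/60, Q = 1/12, R = -1/5
Result: (7/60)/(s - 5) + (1/12)/(s + 7) - (1/5)/s


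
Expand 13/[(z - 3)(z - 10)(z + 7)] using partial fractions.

Using cover-up method: α = -13/70, β = 13/119, γ = 13/170
Result: (-13/70)/(z - 3) + (13/119)/(z - 10) + (13/170)/(z + 7)


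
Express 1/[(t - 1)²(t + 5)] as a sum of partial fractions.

Cover-up at t=-5: C = 1/(-5 - 1)² = 1/36. Cover-up at t=1: B = 1/(1 + 5) = 1/6. Comparing t² coeff: A = -C = -1/36
Result: (-1/36)/(t - 1) + (1/6)/(t - 1)² + (1/36)/(t + 5)


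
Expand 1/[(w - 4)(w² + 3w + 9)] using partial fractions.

Cover-up at w = 4: A = 1/(4² + 3·4 + 9) = 1/37. Then B = -A = -1/37, C = -A·(3 + 4) = -7/37
Result: (1/37)/(w - 4) - ((1/37)w + 7/37)/(w² + 3w + 9)


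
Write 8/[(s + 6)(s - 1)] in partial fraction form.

8/(s + 6)(s - 1) = P/(s + 6) + Q/(s - 1). P = 8/(-6 - 1) = -8/7, Q = 8/(1 + 6) = 8/7
Result: (-8/7)/(s + 6) + (8/7)/(s - 1)


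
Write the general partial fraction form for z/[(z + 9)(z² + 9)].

Linear + irreducible quadratic: α/(z + 9) + (βz + γ)/(z² + 9)


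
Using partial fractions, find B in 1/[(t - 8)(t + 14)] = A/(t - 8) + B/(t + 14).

Cover-up at t = -14: B = 1/(-14 - 8) = -1/22


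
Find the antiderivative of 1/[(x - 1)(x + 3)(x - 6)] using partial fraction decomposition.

Cover-up: α = -1/20, β = 1/36, γ = 1/45. Decomposition: (-1/20)/(x - 1) + (1/36)/(x + 3) + (1/45)/(x - 6). Integrate each term: (-1/20) ln|(x - 1)| + (1/36) ln|(x + 3)| + (1/45) ln|(x - 6)| + C


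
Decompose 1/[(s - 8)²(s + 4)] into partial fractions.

Cover-up at s=-4: R = 1/(-4 - 8)² = 1/144. Cover-up at s=8: Q = 1/(8 + 4) = 1/12. Comparing s² coeff: P = -R = -1/144
Result: (-1/144)/(s - 8) + (1/12)/(s - 8)² + (1/144)/(s + 4)


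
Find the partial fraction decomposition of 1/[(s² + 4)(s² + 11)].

Coefficient matching gives A = C = 0, B = 1/(11-4) = 1/7, D = -B = -1/7
Result: (1/7)/(s² + 4) - (1/7)/(s² + 11)


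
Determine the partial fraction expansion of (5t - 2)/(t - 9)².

(5t - 2) = α(t - 9) + β. At t = 9: β = 5·9 - 2 = 43. Coeff of t: α = 5
Result: 5/(t - 9) + 43/(t - 9)²


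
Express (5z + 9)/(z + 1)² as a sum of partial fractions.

(5z + 9) = A(z + 1) + B. At z = -1: B = 5·(-1) + 9 = 4. Coeff of z: A = 5
Result: 5/(z + 1) + 4/(z + 1)²


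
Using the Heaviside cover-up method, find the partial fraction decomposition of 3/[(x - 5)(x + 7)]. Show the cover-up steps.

Cover (x - 5): set x=5, get A = 3/(5 + 7) = 1/4. Cover (x + 7): set x=-7, get B = 3/(-7 - 5) = -1/4.
Result: (1/4)/(x - 5) - (1/4)/(x + 7)


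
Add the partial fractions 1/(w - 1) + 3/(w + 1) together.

Common denominator (w - 1)(w + 1). Numerator: 1(w + 1) + 3(w - 1) = (w + 1) + (3w - 3) = 4w - 2
Result: (4w - 2)/[(w - 1)(w + 1)]


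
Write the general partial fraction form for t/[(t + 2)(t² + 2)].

Linear + irreducible quadratic: P/(t + 2) + (Qt + R)/(t² + 2)


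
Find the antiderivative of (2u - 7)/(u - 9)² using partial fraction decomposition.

Decompose: α = 2, β = 2·9 - 7 = 11, so (2u - 7)/(u - 9)² = 2/(u - 9) + 11/(u - 9)². Integrate: ∫ α/(u - 9) du = 2 ln|(u - 9)|; ∫ β/(u - 9)² du = -11/(u - 9). Sum: 2 ln|(u - 9)| - 11/(u - 9) + C


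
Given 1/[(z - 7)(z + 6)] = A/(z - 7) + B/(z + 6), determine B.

Cover-up at z = -6: B = 1/(-6 - 7) = -1/13


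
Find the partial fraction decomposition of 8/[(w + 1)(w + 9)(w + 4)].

Using cover-up method: α = 1/3, β = 1/5, γ = -8/15
Result: (1/3)/(w + 1) + (1/5)/(w + 9) - (8/15)/(w + 4)


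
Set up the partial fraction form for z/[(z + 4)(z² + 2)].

Linear + irreducible quadratic: A/(z + 4) + (Bz + C)/(z² + 2)


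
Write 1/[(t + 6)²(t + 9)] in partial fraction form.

Cover-up at t=-9: R = 1/(-9 + 6)² = 1/9. Cover-up at t=-6: Q = 1/(-6 + 9) = 1/3. Comparing t² coeff: P = -R = -1/9
Result: (-1/9)/(t + 6) + (1/3)/(t + 6)² + (1/9)/(t + 9)


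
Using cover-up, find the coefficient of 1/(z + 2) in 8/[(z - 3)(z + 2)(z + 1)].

Cover (z + 2), set z=-2: 8/[(-2 - 3)(-2 + 1)] = 8/5


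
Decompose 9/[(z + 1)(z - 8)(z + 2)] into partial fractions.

Using cover-up method: A = -1, B = 1/10, C = 9/10
Result: -1/(z + 1) + (1/10)/(z - 8) + (9/10)/(z + 2)


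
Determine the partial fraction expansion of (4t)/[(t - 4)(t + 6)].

At t=4: α = (4·4 + 0)/(4 + 6) = 8/5. At t=-6: β = (4·(-6) + 0)/(-6 - 4) = 12/5
Result: (8/5)/(t - 4) + (12/5)/(t + 6)


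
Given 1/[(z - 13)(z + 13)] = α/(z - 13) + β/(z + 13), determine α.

Cover-up at z = 13: α = 1/(13 + 13) = 1/26


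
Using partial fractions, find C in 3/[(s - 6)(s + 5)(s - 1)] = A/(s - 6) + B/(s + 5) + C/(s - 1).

Cover-up at s = 1: C = 3/[(1 - 6)(1 + 5)] = 3/[(-5)(6)] = -3/30 = -1/10


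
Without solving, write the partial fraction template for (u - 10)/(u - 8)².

Repeated linear factor: α/(u - 8) + β/(u - 8)²


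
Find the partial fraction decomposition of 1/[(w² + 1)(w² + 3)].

Coefficient matching gives α = γ = 0, β = 1/(3-1) = 1/2, δ = -β = -1/2
Result: (1/2)/(w² + 1) - (1/2)/(w² + 3)


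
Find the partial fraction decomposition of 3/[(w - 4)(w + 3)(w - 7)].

Using cover-up method: A = -1/7, B = 3/70, C = 1/10
Result: (-1/7)/(w - 4) + (3/70)/(w + 3) + (1/10)/(w - 7)


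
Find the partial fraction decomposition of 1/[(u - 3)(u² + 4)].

Cover-up at u = 3: P = 1/(3² + 4) = 1/13. Then Q = -P = -1/13, R = -P·(0 + 3) = -3/13
Result: (1/13)/(u - 3) - ((1/13)u + 3/13)/(u² + 4)


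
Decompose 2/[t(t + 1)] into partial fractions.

2/t(t + 1) = α/t + β/(t + 1). α = 2/(0 + 1) = 2, β = 2/(-1 - 0) = -2
Result: 2/t - 2/(t + 1)


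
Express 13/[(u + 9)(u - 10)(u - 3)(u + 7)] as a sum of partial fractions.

Using Heaviside cover-up: (-13/456)/(u + 9) + (13/2261)/(u - 10) - (13/840)/(u - 3) + (13/340)/(u + 7)


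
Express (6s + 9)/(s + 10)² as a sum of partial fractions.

(6s + 9) = α(s + 10) + β. At s = -10: β = 6·(-10) + 9 = -51. Coeff of s: α = 6
Result: 6/(s + 10) - 51/(s + 10)²


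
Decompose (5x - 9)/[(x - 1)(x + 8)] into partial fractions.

At x=1: α = (5·1 - 9)/(1 + 8) = -4/9. At x=-8: β = (5·(-8) - 9)/(-8 - 1) = 49/9
Result: (-4/9)/(x - 1) + (49/9)/(x + 8)


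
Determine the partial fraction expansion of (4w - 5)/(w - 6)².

(4w - 5) = P(w - 6) + Q. At w = 6: Q = 4·6 - 5 = 19. Coeff of w: P = 4
Result: 4/(w - 6) + 19/(w - 6)²


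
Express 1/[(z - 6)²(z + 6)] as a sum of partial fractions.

Cover-up at z=-6: γ = 1/(-6 - 6)² = 1/144. Cover-up at z=6: β = 1/(6 + 6) = 1/12. Comparing z² coeff: α = -γ = -1/144
Result: (-1/144)/(z - 6) + (1/12)/(z - 6)² + (1/144)/(z + 6)


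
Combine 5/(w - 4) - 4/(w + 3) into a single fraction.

Common denominator (w - 4)(w + 3). Numerator: 5(w + 3) - 4(w - 4) = (5w + 15) - (4w - 16) = w + 31
Result: (w + 31)/[(w - 4)(w + 3)]


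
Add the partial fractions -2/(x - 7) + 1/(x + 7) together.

Common denominator (x - 7)(x + 7). Numerator: -2(x + 7) + 1(x - 7) = (-2x - 14) + (x - 7) = -x - 21
Result: (-x - 21)/[(x - 7)(x + 7)]


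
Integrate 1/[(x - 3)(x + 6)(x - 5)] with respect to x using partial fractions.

Cover-up: P = -1/18, Q = 1/99, R = 1/22. Decomposition: (-1/18)/(x - 3) + (1/99)/(x + 6) + (1/22)/(x - 5). Integrate each term: (-1/18) ln|(x - 3)| + (1/99) ln|(x + 6)| + (1/22) ln|(x - 5)| + C


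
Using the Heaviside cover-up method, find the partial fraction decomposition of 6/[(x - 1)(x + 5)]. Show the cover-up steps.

Cover (x - 1): set x=1, get A = 6/(1 + 5) = 1. Cover (x + 5): set x=-5, get B = 6/(-5 - 1) = -1.
Result: 1/(x - 1) - 1/(x + 5)


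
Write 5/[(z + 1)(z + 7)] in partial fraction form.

5/(z + 1)(z + 7) = A/(z + 1) + B/(z + 7). A = 5/(-1 + 7) = 5/6, B = 5/(-7 + 1) = -5/6
Result: (5/6)/(z + 1) - (5/6)/(z + 7)


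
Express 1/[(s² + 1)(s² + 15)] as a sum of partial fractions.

Coefficient matching gives A = C = 0, B = 1/(15-1) = 1/14, D = -B = -1/14
Result: (1/14)/(s² + 1) - (1/14)/(s² + 15)


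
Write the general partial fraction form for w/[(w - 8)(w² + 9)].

Linear + irreducible quadratic: P/(w - 8) + (Qw + R)/(w² + 9)


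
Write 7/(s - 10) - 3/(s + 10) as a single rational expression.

Common denominator (s - 10)(s + 10). Numerator: 7(s + 10) - 3(s - 10) = (7s + 70) - (3s - 30) = 4s + 100
Result: (4s + 100)/[(s - 10)(s + 10)]


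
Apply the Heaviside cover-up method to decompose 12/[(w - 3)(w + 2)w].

Cover (w - 3), w=3: P = 12/[(3 + 2)(3 - 0)] = 4/5. Cover (w + 2), w=-2: Q = 12/[(-2 - 3)(-2 - 0)] = 6/5. Cover w, w=0: R = 12/[(0 - 3)(0 + 2)] = -2.
Result: (4/5)/(w - 3) + (6/5)/(w + 2) - 2/w


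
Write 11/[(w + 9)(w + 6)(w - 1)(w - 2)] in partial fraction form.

Using Heaviside cover-up: (-1/30)/(w + 9) + (11/168)/(w + 6) - (11/70)/(w - 1) + (1/8)/(w - 2)


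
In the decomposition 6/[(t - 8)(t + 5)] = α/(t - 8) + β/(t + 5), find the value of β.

Cover-up at t = -5: β = 6/(-5 - 8) = -6/13


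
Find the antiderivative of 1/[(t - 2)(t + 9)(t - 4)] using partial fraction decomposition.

Cover-up: P = -1/22, Q = 1/143, R = 1/26. Decomposition: (-1/22)/(t - 2) + (1/143)/(t + 9) + (1/26)/(t - 4). Integrate each term: (-1/22) ln|(t - 2)| + (1/143) ln|(t + 9)| + (1/26) ln|(t - 4)| + C


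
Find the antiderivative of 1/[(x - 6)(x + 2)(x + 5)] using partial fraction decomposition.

Cover-up: P = 1/88, Q = -1/24, R = 1/33. Decomposition: (1/88)/(x - 6) - (1/24)/(x + 2) + (1/33)/(x + 5). Integrate each term: (1/88) ln|(x - 6)| - (1/24) ln|(x + 2)| + (1/33) ln|(x + 5)| + C


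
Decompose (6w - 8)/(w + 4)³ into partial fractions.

(6w - 8) = α(w + 4)² + β(w + 4) + γ. At w = -4: γ = 6·(-4) - 8 = -32. Coefficients: α = 0, β = 6
Result: 6/(w + 4)² - 32/(w + 4)³


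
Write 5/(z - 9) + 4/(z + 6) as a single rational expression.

Common denominator (z - 9)(z + 6). Numerator: 5(z + 6) + 4(z - 9) = (5z + 30) + (4z - 36) = 9z - 6
Result: (9z - 6)/[(z - 9)(z + 6)]


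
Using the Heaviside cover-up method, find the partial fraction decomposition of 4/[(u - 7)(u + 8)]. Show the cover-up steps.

Cover (u - 7): set u=7, get A = 4/(7 + 8) = 4/15. Cover (u + 8): set u=-8, get B = 4/(-8 - 7) = -4/15.
Result: (4/15)/(u - 7) - (4/15)/(u + 8)


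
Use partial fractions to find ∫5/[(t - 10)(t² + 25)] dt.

Cover-up at t=10: A = 5/(10²+25) = 1/25. Coeff matching: B = -1/25, C = -2/5. Decomposition: (1/25)/(t - 10) - ((1/25)t + 2/5)/(t² + 25). Integrate: linear → ln, quadratic → (1/2)ln + arctan: (1/25) ln|(t - 10)| - (1/50) ln(t² + 25) - (2/25) arctan(t/5) + C


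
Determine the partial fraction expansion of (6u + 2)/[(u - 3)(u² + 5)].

At u=3: A = (6·3 + 2)/(3² + 5) = 10/7. B = -A = -10/7, C = 6 - 3·A = 12/7
Result: (10/7)/(u - 3) - ((10/7)u - 12/7)/(u² + 5)


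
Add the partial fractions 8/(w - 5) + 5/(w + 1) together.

Common denominator (w - 5)(w + 1). Numerator: 8(w + 1) + 5(w - 5) = (8w + 8) + (5w - 25) = 13w - 17
Result: (13w - 17)/[(w - 5)(w + 1)]


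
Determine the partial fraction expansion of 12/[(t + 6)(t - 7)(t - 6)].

Using cover-up method: A = 1/13, B = 12/13, C = -1
Result: (1/13)/(t + 6) + (12/13)/(t - 7) - 1/(t - 6)


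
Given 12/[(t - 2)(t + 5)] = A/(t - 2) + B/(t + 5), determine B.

Cover-up at t = -5: B = 12/(-5 - 2) = -12/7


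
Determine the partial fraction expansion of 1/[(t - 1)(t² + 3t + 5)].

Cover-up at t = 1: A = 1/(1² + 3·1 + 5) = 1/9. Then B = -A = -1/9, C = -A·(3 + 1) = -4/9
Result: (1/9)/(t - 1) - ((1/9)t + 4/9)/(t² + 3t + 5)


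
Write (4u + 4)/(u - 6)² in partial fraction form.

(4u + 4) = α(u - 6) + β. At u = 6: β = 4·6 + 4 = 28. Coeff of u: α = 4
Result: 4/(u - 6) + 28/(u - 6)²


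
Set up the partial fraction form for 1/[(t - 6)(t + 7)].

Distinct linear factors: A/(t - 6) + B/(t + 7)


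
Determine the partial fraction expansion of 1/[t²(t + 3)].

Cover-up at t=-3: C = 1/(-3 - 0)² = 1/9. Cover-up at t=0: B = 1/(0 + 3) = 1/3. Comparing t² coeff: A = -C = -1/9
Result: (-1/9)/t + (1/3)/t² + (1/9)/(t + 3)


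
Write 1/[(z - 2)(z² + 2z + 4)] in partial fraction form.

Cover-up at z = 2: P = 1/(2² + 2·2 + 4) = 1/12. Then Q = -P = -1/12, R = -P·(2 + 2) = -1/3
Result: (1/12)/(z - 2) - ((1/12)z + 1/3)/(z² + 2z + 4)


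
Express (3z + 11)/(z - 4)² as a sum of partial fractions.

(3z + 11) = A(z - 4) + B. At z = 4: B = 3·4 + 11 = 23. Coeff of z: A = 3
Result: 3/(z - 4) + 23/(z - 4)²


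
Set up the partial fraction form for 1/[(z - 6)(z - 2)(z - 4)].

Three distinct linear factors: α/(z - 6) + β/(z - 2) + γ/(z - 4)


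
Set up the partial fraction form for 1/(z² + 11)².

Repeated quadratic factor: (αz + β)/(z² + 11) + (γz + δ)/(z² + 11)²


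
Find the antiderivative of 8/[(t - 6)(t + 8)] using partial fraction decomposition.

Decompose: 8/[(t - 6)(t + 8)] = (4/7)/(t - 6) - (4/7)/(t + 8). Integrate each term: (4/7) ln|(t - 6)| - (4/7) ln|(t + 8)| + C


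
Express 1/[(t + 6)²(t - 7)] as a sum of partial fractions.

Cover-up at t=7: R = 1/(7 + 6)² = 1/169. Cover-up at t=-6: Q = 1/(-6 - 7) = -1/13. Comparing t² coeff: P = -R = -1/169
Result: (-1/169)/(t + 6) - (1/13)/(t + 6)² + (1/169)/(t - 7)


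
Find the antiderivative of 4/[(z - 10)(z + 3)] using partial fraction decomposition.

Decompose: 4/[(z - 10)(z + 3)] = (4/13)/(z - 10) - (4/13)/(z + 3). Integrate each term: (4/13) ln|(z - 10)| - (4/13) ln|(z + 3)| + C


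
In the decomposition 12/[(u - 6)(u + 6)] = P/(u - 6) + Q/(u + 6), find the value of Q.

Cover-up at u = -6: Q = 12/(-6 - 6) = -12/12 = -1


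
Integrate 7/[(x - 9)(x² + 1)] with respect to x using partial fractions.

Cover-up at x=9: α = 7/(9²+1) = 7/82. Coeff matching: β = -7/82, γ = -63/82. Decomposition: (7/82)/(x - 9) - ((7/82)x + 63/82)/(x² + 1). Integrate: linear → ln, quadratic → (1/2)ln + arctan: (7/82) ln|(x - 9)| - (7/164) ln(x² + 1) - (63/82) arctan(x) + C


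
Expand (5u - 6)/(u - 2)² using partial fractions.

(5u - 6) = P(u - 2) + Q. At u = 2: Q = 5·2 - 6 = 4. Coeff of u: P = 5
Result: 5/(u - 2) + 4/(u - 2)²


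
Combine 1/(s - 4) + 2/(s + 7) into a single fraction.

Common denominator (s - 4)(s + 7). Numerator: 1(s + 7) + 2(s - 4) = (s + 7) + (2s - 8) = 3s - 1
Result: (3s - 1)/[(s - 4)(s + 7)]


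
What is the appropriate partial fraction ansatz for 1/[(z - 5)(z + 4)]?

Distinct linear factors: P/(z - 5) + Q/(z + 4)


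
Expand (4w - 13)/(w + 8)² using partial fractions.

(4w - 13) = α(w + 8) + β. At w = -8: β = 4·(-8) - 13 = -45. Coeff of w: α = 4
Result: 4/(w + 8) - 45/(w + 8)²


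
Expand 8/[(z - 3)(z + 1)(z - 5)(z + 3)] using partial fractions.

Using Heaviside cover-up: (-1/6)/(z - 3) + (1/6)/(z + 1) + (1/12)/(z - 5) - (1/12)/(z + 3)


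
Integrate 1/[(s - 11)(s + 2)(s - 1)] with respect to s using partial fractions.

Cover-up: A = 1/130, B = 1/39, C = -1/30. Decomposition: (1/130)/(s - 11) + (1/39)/(s + 2) - (1/30)/(s - 1). Integrate each term: (1/130) ln|(s - 11)| + (1/39) ln|(s + 2)| - (1/30) ln|(s - 1)| + C


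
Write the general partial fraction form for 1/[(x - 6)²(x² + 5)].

Repeated linear + quadratic: A/(x - 6) + B/(x - 6)² + (Cx + D)/(x² + 5)


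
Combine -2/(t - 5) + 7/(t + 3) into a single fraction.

Common denominator (t - 5)(t + 3). Numerator: -2(t + 3) + 7(t - 5) = (-2t - 6) + (7t - 35) = 5t - 41
Result: (5t - 41)/[(t - 5)(t + 3)]


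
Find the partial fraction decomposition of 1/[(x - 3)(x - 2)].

1/(x - 3)(x - 2) = α/(x - 3) + β/(x - 2). α = 1/(3 - 2) = 1, β = 1/(2 - 3) = -1
Result: 1/(x - 3) - 1/(x - 2)


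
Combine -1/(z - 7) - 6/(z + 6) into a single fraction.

Common denominator (z - 7)(z + 6). Numerator: -1(z + 6) - 6(z - 7) = (-z - 6) - (6z - 42) = -7z + 36
Result: (-7z + 36)/[(z - 7)(z + 6)]


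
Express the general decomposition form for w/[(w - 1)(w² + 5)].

Linear + irreducible quadratic: P/(w - 1) + (Qw + R)/(w² + 5)


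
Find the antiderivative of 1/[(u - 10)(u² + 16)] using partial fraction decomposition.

Cover-up at u=10: α = 1/(10²+16) = 1/116. Coeff matching: β = -1/116, γ = -5/58. Decomposition: (1/116)/(u - 10) - ((1/116)u + 5/58)/(u² + 16). Integrate: linear → ln, quadratic → (1/2)ln + arctan: (1/116) ln|(u - 10)| - (1/232) ln(u² + 16) - (5/232) arctan(u/4) + C


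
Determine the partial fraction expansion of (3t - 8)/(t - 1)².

(3t - 8) = P(t - 1) + Q. At t = 1: Q = 3·1 - 8 = -5. Coeff of t: P = 3
Result: 3/(t - 1) - 5/(t - 1)²


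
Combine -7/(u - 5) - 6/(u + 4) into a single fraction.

Common denominator (u - 5)(u + 4). Numerator: -7(u + 4) - 6(u - 5) = (-7u - 28) - (6u - 30) = -13u + 2
Result: (-13u + 2)/[(u - 5)(u + 4)]


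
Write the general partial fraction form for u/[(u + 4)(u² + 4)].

Linear + irreducible quadratic: α/(u + 4) + (βu + γ)/(u² + 4)


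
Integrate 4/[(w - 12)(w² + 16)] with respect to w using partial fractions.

Cover-up at w=12: α = 4/(12²+16) = 1/40. Coeff matching: β = -1/40, γ = -3/10. Decomposition: (1/40)/(w - 12) - ((1/40)w + 3/10)/(w² + 16). Integrate: linear → ln, quadratic → (1/2)ln + arctan: (1/40) ln|(w - 12)| - (1/80) ln(w² + 16) - (3/40) arctan(w/4) + C


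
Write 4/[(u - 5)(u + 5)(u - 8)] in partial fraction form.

Using cover-up method: A = -2/15, B = 2/65, C = 4/39
Result: (-2/15)/(u - 5) + (2/65)/(u + 5) + (4/39)/(u - 8)


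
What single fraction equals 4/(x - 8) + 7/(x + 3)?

Common denominator (x - 8)(x + 3). Numerator: 4(x + 3) + 7(x - 8) = (4x + 12) + (7x - 56) = 11x - 44
Result: (11x - 44)/[(x - 8)(x + 3)]


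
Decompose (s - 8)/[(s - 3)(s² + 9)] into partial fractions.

At s=3: P = (1·3 - 8)/(3² + 9) = -5/18. Q = -P = 5/18, R = 1 - 3·P = 11/6
Result: (-5/18)/(s - 3) + ((5/18)s + 11/6)/(s² + 9)


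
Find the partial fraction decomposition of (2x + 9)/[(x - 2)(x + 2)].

At x=2: A = (2·2 + 9)/(2 + 2) = 13/4. At x=-2: B = (2·(-2) + 9)/(-2 - 2) = -5/4
Result: (13/4)/(x - 2) - (5/4)/(x + 2)


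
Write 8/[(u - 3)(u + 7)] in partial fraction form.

8/(u - 3)(u + 7) = α/(u - 3) + β/(u + 7). α = 8/(3 + 7) = 4/5, β = 8/(-7 - 3) = -4/5
Result: (4/5)/(u - 3) - (4/5)/(u + 7)


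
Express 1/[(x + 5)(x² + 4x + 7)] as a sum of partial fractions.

Cover-up at x = -5: A = 1/((-5)² + 4·(-5) + 7) = 1/12. Then B = -A = -1/12, C = -A·(4 - 5) = 1/12
Result: (1/12)/(x + 5) - ((1/12)x - 1/12)/(x² + 4x + 7)


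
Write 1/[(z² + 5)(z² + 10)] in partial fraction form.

Coefficient matching gives α = γ = 0, β = 1/(10-5) = 1/5, δ = -β = -1/5
Result: (1/5)/(z² + 5) - (1/5)/(z² + 10)


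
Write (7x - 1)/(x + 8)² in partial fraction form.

(7x - 1) = P(x + 8) + Q. At x = -8: Q = 7·(-8) - 1 = -57. Coeff of x: P = 7
Result: 7/(x + 8) - 57/(x + 8)²


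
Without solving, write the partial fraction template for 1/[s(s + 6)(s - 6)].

Three distinct linear factors: P/s + Q/(s + 6) + R/(s - 6)


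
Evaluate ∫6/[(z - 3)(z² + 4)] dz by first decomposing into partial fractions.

Cover-up at z=3: α = 6/(3²+4) = 6/13. Coeff matching: β = -6/13, γ = -18/13. Decomposition: (6/13)/(z - 3) - ((6/13)z + 18/13)/(z² + 4). Integrate: linear → ln, quadratic → (1/2)ln + arctan: (6/13) ln|(z - 3)| - (3/13) ln(z² + 4) - (9/13) arctan(z/2) + C


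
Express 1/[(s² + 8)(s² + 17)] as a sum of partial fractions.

Coefficient matching gives P = R = 0, Q = 1/(17-8) = 1/9, S = -Q = -1/9
Result: (1/9)/(s² + 8) - (1/9)/(s² + 17)


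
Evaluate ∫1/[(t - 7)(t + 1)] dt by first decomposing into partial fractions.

Decompose: 1/[(t - 7)(t + 1)] = (1/8)/(t - 7) - (1/8)/(t + 1). Integrate each term: (1/8) ln|(t - 7)| - (1/8) ln|(t + 1)| + C


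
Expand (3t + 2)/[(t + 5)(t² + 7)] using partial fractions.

At t=-5: P = (3·(-5) + 2)/((-5)² + 7) = -13/32. Q = -P = 13/32, R = 3 - (-5)·P = 31/32
Result: (-13/32)/(t + 5) + ((13/32)t + 31/32)/(t² + 7)


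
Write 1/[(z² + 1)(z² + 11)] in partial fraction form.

Coefficient matching gives α = γ = 0, β = 1/(11-1) = 1/10, δ = -β = -1/10
Result: (1/10)/(z² + 1) - (1/10)/(z² + 11)


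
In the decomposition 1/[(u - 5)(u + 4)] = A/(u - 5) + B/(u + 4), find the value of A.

Cover-up at u = 5: A = 1/(5 + 4) = 1/9


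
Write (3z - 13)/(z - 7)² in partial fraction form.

(3z - 13) = P(z - 7) + Q. At z = 7: Q = 3·7 - 13 = 8. Coeff of z: P = 3
Result: 3/(z - 7) + 8/(z - 7)²


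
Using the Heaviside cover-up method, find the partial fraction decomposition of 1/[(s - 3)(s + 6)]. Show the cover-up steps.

Cover (s - 3): set s=3, get A = 1/(3 + 6) = 1/9. Cover (s + 6): set s=-6, get B = 1/(-6 - 3) = -1/9.
Result: (1/9)/(s - 3) - (1/9)/(s + 6)


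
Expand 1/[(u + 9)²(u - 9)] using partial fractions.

Cover-up at u=9: C = 1/(9 + 9)² = 1/324. Cover-up at u=-9: B = 1/(-9 - 9) = -1/18. Comparing u² coeff: A = -C = -1/324
Result: (-1/324)/(u + 9) - (1/18)/(u + 9)² + (1/324)/(u - 9)


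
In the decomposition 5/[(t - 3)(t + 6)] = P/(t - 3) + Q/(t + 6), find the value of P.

Cover-up at t = 3: P = 5/(3 + 6) = 5/9


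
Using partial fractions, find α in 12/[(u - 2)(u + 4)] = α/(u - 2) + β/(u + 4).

Cover-up at u = 2: α = 12/(2 + 4) = 12/6 = 2


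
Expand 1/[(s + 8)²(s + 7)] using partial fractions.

Cover-up at s=-7: R = 1/(-7 + 8)² = 1. Cover-up at s=-8: Q = 1/(-8 + 7) = -1. Comparing s² coeff: P = -R = -1
Result: -1/(s + 8) - 1/(s + 8)² + 1/(s + 7)


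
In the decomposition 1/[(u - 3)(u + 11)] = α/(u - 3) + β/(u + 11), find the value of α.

Cover-up at u = 3: α = 1/(3 + 11) = 1/14


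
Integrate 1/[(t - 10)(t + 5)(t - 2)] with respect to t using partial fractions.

Cover-up: A = 1/120, B = 1/105, C = -1/56. Decomposition: (1/120)/(t - 10) + (1/105)/(t + 5) - (1/56)/(t - 2). Integrate each term: (1/120) ln|(t - 10)| + (1/105) ln|(t + 5)| - (1/56) ln|(t - 2)| + C


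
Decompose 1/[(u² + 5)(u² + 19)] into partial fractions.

Coefficient matching gives α = γ = 0, β = 1/(19-5) = 1/14, δ = -β = -1/14
Result: (1/14)/(u² + 5) - (1/14)/(u² + 19)


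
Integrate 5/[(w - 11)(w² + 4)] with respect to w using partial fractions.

Cover-up at w=11: P = 5/(11²+4) = 1/25. Coeff matching: Q = -1/25, R = -11/25. Decomposition: (1/25)/(w - 11) - ((1/25)w + 11/25)/(w² + 4). Integrate: linear → ln, quadratic → (1/2)ln + arctan: (1/25) ln|(w - 11)| - (1/50) ln(w² + 4) - (11/50) arctan(w/2) + C


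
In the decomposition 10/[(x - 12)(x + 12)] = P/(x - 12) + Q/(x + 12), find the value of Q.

Cover-up at x = -12: Q = 10/(-12 - 12) = -10/24 = -5/12


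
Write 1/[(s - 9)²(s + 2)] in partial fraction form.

Cover-up at s=-2: C = 1/(-2 - 9)² = 1/121. Cover-up at s=9: B = 1/(9 + 2) = 1/11. Comparing s² coeff: A = -C = -1/121
Result: (-1/121)/(s - 9) + (1/11)/(s - 9)² + (1/121)/(s + 2)


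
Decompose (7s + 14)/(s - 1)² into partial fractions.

(7s + 14) = A(s - 1) + B. At s = 1: B = 7·1 + 14 = 21. Coeff of s: A = 7
Result: 7/(s - 1) + 21/(s - 1)²


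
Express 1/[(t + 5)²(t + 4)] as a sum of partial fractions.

Cover-up at t=-4: R = 1/(-4 + 5)² = 1. Cover-up at t=-5: Q = 1/(-5 + 4) = -1. Comparing t² coeff: P = -R = -1
Result: -1/(t + 5) - 1/(t + 5)² + 1/(t + 4)


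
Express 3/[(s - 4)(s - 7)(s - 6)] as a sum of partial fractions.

Using cover-up method: P = 1/2, Q = 1, R = -3/2
Result: (1/2)/(s - 4) + 1/(s - 7) - (3/2)/(s - 6)


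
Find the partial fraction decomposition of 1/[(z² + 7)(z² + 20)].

Coefficient matching gives A = C = 0, B = 1/(20-7) = 1/13, D = -B = -1/13
Result: (1/13)/(z² + 7) - (1/13)/(z² + 20)


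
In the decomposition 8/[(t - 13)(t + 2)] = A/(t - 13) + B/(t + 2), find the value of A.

Cover-up at t = 13: A = 8/(13 + 2) = 8/15


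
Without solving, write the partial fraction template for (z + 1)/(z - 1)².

Repeated linear factor: P/(z - 1) + Q/(z - 1)²


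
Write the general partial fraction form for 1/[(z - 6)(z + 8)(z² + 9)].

Two linear + quadratic: A/(z - 6) + B/(z + 8) + (Cz + D)/(z² + 9)


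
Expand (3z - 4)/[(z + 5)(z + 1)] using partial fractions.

At z=-5: P = (3·(-5) - 4)/(-5 + 1) = 19/4. At z=-1: Q = (3·(-1) - 4)/(-1 + 5) = -7/4
Result: (19/4)/(z + 5) - (7/4)/(z + 1)


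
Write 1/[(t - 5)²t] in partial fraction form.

Cover-up at t=0: γ = 1/(0 - 5)² = 1/25. Cover-up at t=5: β = 1/(5 - 0) = 1/5. Comparing t² coeff: α = -γ = -1/25
Result: (-1/25)/(t - 5) + (1/5)/(t - 5)² + (1/25)/t


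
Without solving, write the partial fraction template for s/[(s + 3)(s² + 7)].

Linear + irreducible quadratic: α/(s + 3) + (βs + γ)/(s² + 7)


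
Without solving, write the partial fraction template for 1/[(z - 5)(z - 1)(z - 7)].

Three distinct linear factors: P/(z - 5) + Q/(z - 1) + R/(z - 7)


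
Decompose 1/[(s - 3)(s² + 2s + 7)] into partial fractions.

Cover-up at s = 3: α = 1/(3² + 2·3 + 7) = 1/22. Then β = -α = -1/22, γ = -α·(2 + 3) = -5/22
Result: (1/22)/(s - 3) - ((1/22)s + 5/22)/(s² + 2s + 7)


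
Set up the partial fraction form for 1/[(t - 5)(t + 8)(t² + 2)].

Two linear + quadratic: A/(t - 5) + B/(t + 8) + (Ct + D)/(t² + 2)


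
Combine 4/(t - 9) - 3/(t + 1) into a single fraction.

Common denominator (t - 9)(t + 1). Numerator: 4(t + 1) - 3(t - 9) = (4t + 4) - (3t - 27) = t + 31
Result: (t + 31)/[(t - 9)(t + 1)]


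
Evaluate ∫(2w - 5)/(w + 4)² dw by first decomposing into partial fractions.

Decompose: α = 2, β = 2·(-4) - 5 = -13, so (2w - 5)/(w + 4)² = 2/(w + 4) - 13/(w + 4)². Integrate: ∫ α/(w + 4) dw = 2 ln|(w + 4)|; ∫ β/(w + 4)² dw = 13/(w + 4). Sum: 2 ln|(w + 4)| + 13/(w + 4) + C


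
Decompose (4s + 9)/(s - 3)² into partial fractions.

(4s + 9) = α(s - 3) + β. At s = 3: β = 4·3 + 9 = 21. Coeff of s: α = 4
Result: 4/(s - 3) + 21/(s - 3)²


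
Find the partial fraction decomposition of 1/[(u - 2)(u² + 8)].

Cover-up at u = 2: α = 1/(2² + 8) = 1/12. Then β = -α = -1/12, γ = -α·(0 + 2) = -1/6
Result: (1/12)/(u - 2) - ((1/12)u + 1/6)/(u² + 8)


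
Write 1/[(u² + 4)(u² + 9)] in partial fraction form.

Coefficient matching gives A = C = 0, B = 1/(9-4) = 1/5, D = -B = -1/5
Result: (1/5)/(u² + 4) - (1/5)/(u² + 9)


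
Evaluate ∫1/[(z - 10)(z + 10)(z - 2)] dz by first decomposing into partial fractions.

Cover-up: A = 1/160, B = 1/240, C = -1/96. Decomposition: (1/160)/(z - 10) + (1/240)/(z + 10) - (1/96)/(z - 2). Integrate each term: (1/160) ln|(z - 10)| + (1/240) ln|(z + 10)| - (1/96) ln|(z - 2)| + C


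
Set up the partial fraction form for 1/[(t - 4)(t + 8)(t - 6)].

Three distinct linear factors: P/(t - 4) + Q/(t + 8) + R/(t - 6)


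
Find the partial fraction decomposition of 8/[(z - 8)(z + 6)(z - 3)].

Using cover-up method: P = 4/35, Q = 4/63, R = -8/45
Result: (4/35)/(z - 8) + (4/63)/(z + 6) - (8/45)/(z - 3)


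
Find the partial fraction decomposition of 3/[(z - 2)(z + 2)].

3/(z - 2)(z + 2) = A/(z - 2) + B/(z + 2). A = 3/(2 + 2) = 3/4, B = 3/(-2 - 2) = -3/4
Result: (3/4)/(z - 2) - (3/4)/(z + 2)


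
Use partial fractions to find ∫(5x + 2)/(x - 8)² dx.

Decompose: A = 5, B = 5·8 + 2 = 42, so (5x + 2)/(x - 8)² = 5/(x - 8) + 42/(x - 8)². Integrate: ∫ A/(x - 8) dx = 5 ln|(x - 8)|; ∫ B/(x - 8)² dx = -42/(x - 8). Sum: 5 ln|(x - 8)| - 42/(x - 8) + C


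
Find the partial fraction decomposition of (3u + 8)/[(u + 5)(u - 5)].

At u=-5: α = (3·(-5) + 8)/(-5 - 5) = 7/10. At u=5: β = (3·5 + 8)/(5 + 5) = 23/10
Result: (7/10)/(u + 5) + (23/10)/(u - 5)


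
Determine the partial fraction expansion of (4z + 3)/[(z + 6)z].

At z=-6: A = (4·(-6) + 3)/(-6 - 0) = 7/2. At z=0: B = (4·0 + 3)/(0 + 6) = 1/2
Result: (7/2)/(z + 6) + (1/2)/z


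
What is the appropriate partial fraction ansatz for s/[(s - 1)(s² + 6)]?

Linear + irreducible quadratic: α/(s - 1) + (βs + γ)/(s² + 6)


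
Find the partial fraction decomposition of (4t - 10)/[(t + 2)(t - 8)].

At t=-2: P = (4·(-2) - 10)/(-2 - 8) = 9/5. At t=8: Q = (4·8 - 10)/(8 + 2) = 11/5
Result: (9/5)/(t + 2) + (11/5)/(t - 8)


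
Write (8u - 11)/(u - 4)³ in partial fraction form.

(8u - 11) = α(u - 4)² + β(u - 4) + γ. At u = 4: γ = 8·4 - 11 = 21. Coefficients: α = 0, β = 8
Result: 8/(u - 4)² + 21/(u - 4)³


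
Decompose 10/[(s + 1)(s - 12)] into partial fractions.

10/(s + 1)(s - 12) = P/(s + 1) + Q/(s - 12). P = 10/(-1 - 12) = -10/13, Q = 10/(12 + 1) = 10/13
Result: (-10/13)/(s + 1) + (10/13)/(s - 12)


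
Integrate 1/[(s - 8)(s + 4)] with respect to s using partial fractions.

Decompose: 1/[(s - 8)(s + 4)] = (1/12)/(s - 8) - (1/12)/(s + 4). Integrate each term: (1/12) ln|(s - 8)| - (1/12) ln|(s + 4)| + C


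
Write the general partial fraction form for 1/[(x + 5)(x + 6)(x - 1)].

Three distinct linear factors: P/(x + 5) + Q/(x + 6) + R/(x - 1)


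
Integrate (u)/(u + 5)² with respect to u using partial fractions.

Decompose: α = 1, β = 1·(-5) + 0 = -5, so (u)/(u + 5)² = 1/(u + 5) - 5/(u + 5)². Integrate: ∫ α/(u + 5) du = ln|(u + 5)|; ∫ β/(u + 5)² du = 5/(u + 5). Sum: ln|(u + 5)| + 5/(u + 5) + C


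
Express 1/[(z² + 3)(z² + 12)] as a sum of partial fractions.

Coefficient matching gives A = C = 0, B = 1/(12-3) = 1/9, D = -B = -1/9
Result: (1/9)/(z² + 3) - (1/9)/(z² + 12)
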